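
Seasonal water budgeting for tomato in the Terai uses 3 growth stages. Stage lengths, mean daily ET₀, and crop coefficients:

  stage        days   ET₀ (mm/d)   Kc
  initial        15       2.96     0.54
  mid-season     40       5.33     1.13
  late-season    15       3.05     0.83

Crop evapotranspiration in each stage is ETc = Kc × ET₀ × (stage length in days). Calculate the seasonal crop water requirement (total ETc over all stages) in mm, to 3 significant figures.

initial: 0.54 × 2.96 × 15 = 23.98 mm
mid-season: 1.13 × 5.33 × 40 = 240.92 mm
late-season: 0.83 × 3.05 × 15 = 37.97 mm
Seasonal total = 302.87 mm

303 mm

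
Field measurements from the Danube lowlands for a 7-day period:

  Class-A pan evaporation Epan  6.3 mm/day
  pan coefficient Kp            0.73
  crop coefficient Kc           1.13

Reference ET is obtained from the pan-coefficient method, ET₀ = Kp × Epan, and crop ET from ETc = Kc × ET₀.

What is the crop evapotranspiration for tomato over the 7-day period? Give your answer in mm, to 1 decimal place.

ET₀ = 0.73 × 6.3 = 4.5990 mm/d
ETc = Kc × ET₀ = 1.13 × 4.5990 = 5.1969 mm/d
Over 7 days: 5.1969 × 7 = 36.378 mm

36.4 mm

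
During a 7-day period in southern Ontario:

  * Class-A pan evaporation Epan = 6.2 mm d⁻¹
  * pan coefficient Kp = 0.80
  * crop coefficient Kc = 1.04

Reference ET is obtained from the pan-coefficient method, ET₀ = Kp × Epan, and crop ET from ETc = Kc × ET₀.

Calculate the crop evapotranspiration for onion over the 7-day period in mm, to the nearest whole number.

ET₀ = 0.80 × 6.2 = 4.9600 mm/d
ETc = Kc × ET₀ = 1.04 × 4.9600 = 5.1584 mm/d
Over 7 days: 5.1584 × 7 = 36.109 mm

36 mm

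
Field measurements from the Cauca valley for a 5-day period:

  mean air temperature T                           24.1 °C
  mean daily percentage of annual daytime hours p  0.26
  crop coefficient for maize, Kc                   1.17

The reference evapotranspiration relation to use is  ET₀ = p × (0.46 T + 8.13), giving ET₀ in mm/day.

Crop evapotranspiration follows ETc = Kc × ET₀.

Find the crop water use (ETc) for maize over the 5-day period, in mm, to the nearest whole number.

ET₀ = 0.26 × (0.46 × 24.1 + 8.13) = 0.26 × 19.216 = 4.9962 mm/d
ETc = Kc × ET₀ = 1.17 × 4.9962 = 5.8456 mm/d
Over 5 days: 5.8456 × 5 = 29.228 mm

29 mm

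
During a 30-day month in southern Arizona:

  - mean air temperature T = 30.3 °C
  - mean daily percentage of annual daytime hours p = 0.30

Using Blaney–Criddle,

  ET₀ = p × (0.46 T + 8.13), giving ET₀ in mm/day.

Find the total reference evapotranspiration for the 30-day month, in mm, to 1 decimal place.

198.6 mm

ET₀ = 0.30 × (0.46 × 30.3 + 8.13) = 0.30 × 22.068 = 6.6204 mm/d
Monthly total = 6.6204 × 30 = 198.612 mm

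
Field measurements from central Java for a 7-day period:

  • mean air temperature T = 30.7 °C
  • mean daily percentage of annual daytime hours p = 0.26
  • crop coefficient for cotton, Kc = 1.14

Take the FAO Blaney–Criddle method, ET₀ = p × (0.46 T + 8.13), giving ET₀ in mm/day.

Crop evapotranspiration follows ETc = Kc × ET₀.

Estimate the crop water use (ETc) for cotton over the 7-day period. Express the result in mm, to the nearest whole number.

46 mm

ET₀ = 0.26 × (0.46 × 30.7 + 8.13) = 0.26 × 22.252 = 5.7855 mm/d
ETc = Kc × ET₀ = 1.14 × 5.7855 = 6.5955 mm/d
Over 7 days: 6.5955 × 7 = 46.169 mm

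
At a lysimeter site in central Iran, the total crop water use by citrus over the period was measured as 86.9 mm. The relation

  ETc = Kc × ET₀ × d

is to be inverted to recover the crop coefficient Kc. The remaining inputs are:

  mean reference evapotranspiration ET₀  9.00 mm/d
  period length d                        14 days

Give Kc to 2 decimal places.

ETc = Kc × ET₀ × d  ⇒  Kc = ETc / (ET₀ × d)
Kc = 86.9 / (9.00 × 14) = 86.9 / 126.00 = 0.6897

0.69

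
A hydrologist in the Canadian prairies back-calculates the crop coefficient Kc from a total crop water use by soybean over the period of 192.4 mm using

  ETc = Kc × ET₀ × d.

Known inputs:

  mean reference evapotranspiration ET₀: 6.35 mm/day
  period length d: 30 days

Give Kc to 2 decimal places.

ETc = Kc × ET₀ × d  ⇒  Kc = ETc / (ET₀ × d)
Kc = 192.4 / (6.35 × 30) = 192.4 / 190.50 = 1.0100

1.01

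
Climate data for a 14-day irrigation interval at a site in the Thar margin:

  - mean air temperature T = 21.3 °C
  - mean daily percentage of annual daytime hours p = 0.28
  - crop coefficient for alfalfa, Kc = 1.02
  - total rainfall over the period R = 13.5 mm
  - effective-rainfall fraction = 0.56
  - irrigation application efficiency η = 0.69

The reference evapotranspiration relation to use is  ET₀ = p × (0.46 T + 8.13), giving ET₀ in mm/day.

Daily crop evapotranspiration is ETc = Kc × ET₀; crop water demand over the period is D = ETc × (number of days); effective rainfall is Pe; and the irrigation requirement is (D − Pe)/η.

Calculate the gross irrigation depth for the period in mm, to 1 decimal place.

ET₀ = 0.28 × (0.46 × 21.3 + 8.13) = 0.28 × 17.928 = 5.0198 mm/d
ETc = Kc × ET₀ = 1.02 × 5.0198 = 5.1202 mm/d
Crop demand D = ETc × 14 d = 5.1202 × 14 = 71.683 mm
Pe = 0.56 × 13.5 = 7.560 mm
D − Pe = 71.683 − 7.560 = 64.123 mm
Gross irrigation = 64.123 / 0.69 = 92.932 mm

92.9 mm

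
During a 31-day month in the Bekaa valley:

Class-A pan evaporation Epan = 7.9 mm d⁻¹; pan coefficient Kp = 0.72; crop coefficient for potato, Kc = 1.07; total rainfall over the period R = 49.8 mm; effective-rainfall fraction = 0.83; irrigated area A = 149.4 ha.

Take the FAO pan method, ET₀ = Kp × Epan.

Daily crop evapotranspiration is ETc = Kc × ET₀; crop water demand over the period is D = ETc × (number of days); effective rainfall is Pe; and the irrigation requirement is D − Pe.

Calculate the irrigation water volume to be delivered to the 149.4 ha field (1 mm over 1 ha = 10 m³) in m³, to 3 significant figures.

220000 m³

ET₀ = 0.72 × 7.9 = 5.6880 mm/d
ETc = Kc × ET₀ = 1.07 × 5.6880 = 6.0862 mm/d
Crop demand D = ETc × 31 d = 6.0862 × 31 = 188.672 mm
Pe = 0.83 × 49.8 = 41.334 mm
D − Pe = 188.672 − 41.334 = 147.338 mm
Volume = 147.338 mm × 149.4 ha × 10 = 220123.0 m³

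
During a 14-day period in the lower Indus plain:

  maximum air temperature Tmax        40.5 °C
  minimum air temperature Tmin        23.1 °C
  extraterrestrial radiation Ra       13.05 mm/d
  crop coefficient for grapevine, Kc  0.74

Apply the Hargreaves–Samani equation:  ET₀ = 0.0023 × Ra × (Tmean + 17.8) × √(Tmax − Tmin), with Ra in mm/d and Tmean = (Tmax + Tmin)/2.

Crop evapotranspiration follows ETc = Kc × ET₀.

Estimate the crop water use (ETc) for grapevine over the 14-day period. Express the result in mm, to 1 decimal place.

Tmean = (40.5 + 23.1)/2 = 31.80 °C
ET₀ = 0.0023 × 13.05 × (31.80 + 17.8) × √17.4 = 0.0023 × 13.05 × 49.60 × 4.1713 = 6.2100 mm/d
ETc = Kc × ET₀ = 0.74 × 6.2100 = 4.5954 mm/d
Over 14 days: 4.5954 × 14 = 64.336 mm

64.3 mm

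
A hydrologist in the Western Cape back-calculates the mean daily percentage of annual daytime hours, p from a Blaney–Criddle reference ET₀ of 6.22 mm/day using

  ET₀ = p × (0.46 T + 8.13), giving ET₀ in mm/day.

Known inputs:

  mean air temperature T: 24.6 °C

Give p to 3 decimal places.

p = ET₀ / (0.46 T + 8.13) = 6.22 / (0.46 × 24.6 + 8.13) = 6.22 / 19.446 = 0.3199

0.320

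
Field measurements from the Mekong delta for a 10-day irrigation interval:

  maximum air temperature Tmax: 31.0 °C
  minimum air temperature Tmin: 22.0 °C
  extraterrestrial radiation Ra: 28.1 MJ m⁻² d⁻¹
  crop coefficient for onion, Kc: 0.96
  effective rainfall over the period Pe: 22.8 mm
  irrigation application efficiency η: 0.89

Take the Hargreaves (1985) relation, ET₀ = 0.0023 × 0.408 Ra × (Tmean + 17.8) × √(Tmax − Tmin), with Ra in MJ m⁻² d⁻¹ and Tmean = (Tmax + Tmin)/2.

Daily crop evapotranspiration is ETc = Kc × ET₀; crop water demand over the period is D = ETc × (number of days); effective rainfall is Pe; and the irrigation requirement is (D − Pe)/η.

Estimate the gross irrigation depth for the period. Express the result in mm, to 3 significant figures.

Tmean = (31.0 + 22.0)/2 = 26.50 °C
0.408 Ra = 0.408 × 28.1 = 11.4648 mm/d equivalent
ET₀ = 0.0023 × 11.4648 × (26.50 + 17.8) × √9.0 = 0.0023 × 11.4648 × 44.30 × 3.0000 = 3.5044 mm/d
ETc = Kc × ET₀ = 0.96 × 3.5044 = 3.3642 mm/d
Crop demand D = ETc × 10 d = 3.3642 × 10 = 33.642 mm
D − Pe = 33.642 − 22.8 = 10.842 mm
Gross irrigation = 10.842 / 0.89 = 12.182 mm

12.2 mm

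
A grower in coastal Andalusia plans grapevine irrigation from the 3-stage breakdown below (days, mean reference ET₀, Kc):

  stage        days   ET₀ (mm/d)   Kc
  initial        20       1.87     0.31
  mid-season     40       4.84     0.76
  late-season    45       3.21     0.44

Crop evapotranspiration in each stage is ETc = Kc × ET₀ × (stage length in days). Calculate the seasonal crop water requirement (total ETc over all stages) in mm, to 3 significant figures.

222 mm

initial: 0.31 × 1.87 × 20 = 11.59 mm
mid-season: 0.76 × 4.84 × 40 = 147.14 mm
late-season: 0.44 × 3.21 × 45 = 63.56 mm
Seasonal total = 222.29 mm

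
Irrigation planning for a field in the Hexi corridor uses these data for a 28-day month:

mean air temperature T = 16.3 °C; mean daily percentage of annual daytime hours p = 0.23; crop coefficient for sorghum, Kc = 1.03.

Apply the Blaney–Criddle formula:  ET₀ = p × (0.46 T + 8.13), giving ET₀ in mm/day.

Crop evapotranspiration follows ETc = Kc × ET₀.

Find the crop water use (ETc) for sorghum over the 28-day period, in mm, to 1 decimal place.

103.7 mm

ET₀ = 0.23 × (0.46 × 16.3 + 8.13) = 0.23 × 15.628 = 3.5944 mm/d
ETc = Kc × ET₀ = 1.03 × 3.5944 = 3.7022 mm/d
Over 28 days: 3.7022 × 28 = 103.662 mm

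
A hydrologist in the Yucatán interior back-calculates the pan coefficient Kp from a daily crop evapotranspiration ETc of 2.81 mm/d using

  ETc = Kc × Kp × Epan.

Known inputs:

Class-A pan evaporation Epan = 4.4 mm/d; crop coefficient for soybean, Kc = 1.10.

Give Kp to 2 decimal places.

0.58

ETc = Kc × Kp × Epan  ⇒  Kp = ETc / (Kc × Epan)
Kp = 2.81 / (1.10 × 4.4) = 2.81 / 4.840 = 0.5806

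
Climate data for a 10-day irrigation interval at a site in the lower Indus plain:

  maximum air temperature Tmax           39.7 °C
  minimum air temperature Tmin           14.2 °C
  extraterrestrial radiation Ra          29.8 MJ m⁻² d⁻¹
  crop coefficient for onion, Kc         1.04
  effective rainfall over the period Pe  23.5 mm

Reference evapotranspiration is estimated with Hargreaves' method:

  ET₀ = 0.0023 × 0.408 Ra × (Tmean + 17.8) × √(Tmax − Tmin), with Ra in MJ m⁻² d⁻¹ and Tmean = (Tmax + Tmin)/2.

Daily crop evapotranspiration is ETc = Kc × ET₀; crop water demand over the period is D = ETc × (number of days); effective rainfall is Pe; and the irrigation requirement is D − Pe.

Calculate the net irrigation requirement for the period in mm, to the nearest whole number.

42 mm

Tmean = (39.7 + 14.2)/2 = 26.95 °C
0.408 Ra = 0.408 × 29.8 = 12.1584 mm/d equivalent
ET₀ = 0.0023 × 12.1584 × (26.95 + 17.8) × √25.5 = 0.0023 × 12.1584 × 44.75 × 5.0498 = 6.3193 mm/d
ETc = Kc × ET₀ = 1.04 × 6.3193 = 6.5721 mm/d
Crop demand D = ETc × 10 d = 6.5721 × 10 = 65.721 mm
D − Pe = 65.721 − 23.5 = 42.221 mm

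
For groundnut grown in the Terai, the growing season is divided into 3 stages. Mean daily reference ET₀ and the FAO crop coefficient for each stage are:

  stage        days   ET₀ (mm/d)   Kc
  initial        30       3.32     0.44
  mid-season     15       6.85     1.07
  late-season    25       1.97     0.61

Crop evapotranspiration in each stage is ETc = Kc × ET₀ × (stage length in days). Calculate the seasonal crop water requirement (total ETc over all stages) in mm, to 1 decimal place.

initial: 0.44 × 3.32 × 30 = 43.82 mm
mid-season: 1.07 × 6.85 × 15 = 109.94 mm
late-season: 0.61 × 1.97 × 25 = 30.04 mm
Seasonal total = 183.80 mm

183.8 mm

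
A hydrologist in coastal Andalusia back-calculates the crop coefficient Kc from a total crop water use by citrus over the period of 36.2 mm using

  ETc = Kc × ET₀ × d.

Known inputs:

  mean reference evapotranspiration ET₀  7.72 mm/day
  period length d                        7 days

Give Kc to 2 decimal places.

ETc = Kc × ET₀ × d  ⇒  Kc = ETc / (ET₀ × d)
Kc = 36.2 / (7.72 × 7) = 36.2 / 54.04 = 0.6699

0.67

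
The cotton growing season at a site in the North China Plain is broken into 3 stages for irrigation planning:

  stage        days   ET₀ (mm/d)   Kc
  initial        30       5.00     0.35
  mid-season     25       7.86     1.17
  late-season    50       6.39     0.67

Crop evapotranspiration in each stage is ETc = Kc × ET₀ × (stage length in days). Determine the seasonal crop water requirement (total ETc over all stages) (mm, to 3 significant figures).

initial: 0.35 × 5.00 × 30 = 52.50 mm
mid-season: 1.17 × 7.86 × 25 = 229.91 mm
late-season: 0.67 × 6.39 × 50 = 214.07 mm
Seasonal total = 496.48 mm

496 mm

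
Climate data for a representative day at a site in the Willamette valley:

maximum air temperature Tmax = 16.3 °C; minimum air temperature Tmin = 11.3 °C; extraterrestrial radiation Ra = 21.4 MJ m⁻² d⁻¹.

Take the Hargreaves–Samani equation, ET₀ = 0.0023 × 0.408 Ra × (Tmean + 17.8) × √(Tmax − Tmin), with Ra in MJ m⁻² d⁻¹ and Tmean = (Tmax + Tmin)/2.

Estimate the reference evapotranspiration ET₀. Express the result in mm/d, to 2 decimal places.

1.42 mm/d

Tmean = (16.3 + 11.3)/2 = 13.80 °C
0.408 Ra = 0.408 × 21.4 = 8.7312 mm/d equivalent
ET₀ = 0.0023 × 8.7312 × (13.80 + 17.8) × √5.0 = 0.0023 × 8.7312 × 31.60 × 2.2361 = 1.4190 mm/d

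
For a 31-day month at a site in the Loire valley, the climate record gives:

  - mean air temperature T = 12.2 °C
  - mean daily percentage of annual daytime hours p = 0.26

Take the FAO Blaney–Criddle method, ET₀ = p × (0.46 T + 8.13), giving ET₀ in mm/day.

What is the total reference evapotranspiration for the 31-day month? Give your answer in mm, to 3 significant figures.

111 mm

ET₀ = 0.26 × (0.46 × 12.2 + 8.13) = 0.26 × 13.742 = 3.5729 mm/d
Monthly total = 3.5729 × 31 = 110.760 mm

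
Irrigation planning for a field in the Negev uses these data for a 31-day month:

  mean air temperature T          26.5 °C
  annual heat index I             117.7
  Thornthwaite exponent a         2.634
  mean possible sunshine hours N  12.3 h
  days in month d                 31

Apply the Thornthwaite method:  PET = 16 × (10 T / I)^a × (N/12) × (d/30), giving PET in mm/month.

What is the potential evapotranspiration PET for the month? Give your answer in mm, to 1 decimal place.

10T/I = 10 × 26.5 / 117.7 = 2.2515
(10T/I)^a = 2.2515^2.634 = 8.4803
Uncorrected PET = 16 × 8.4803 = 135.685 mm
Correction = (N/12)(d/30) = (12.3/12)(31/30) = 1.0592
PET = 135.685 × 1.0592 = 143.718 mm/month

143.7 mm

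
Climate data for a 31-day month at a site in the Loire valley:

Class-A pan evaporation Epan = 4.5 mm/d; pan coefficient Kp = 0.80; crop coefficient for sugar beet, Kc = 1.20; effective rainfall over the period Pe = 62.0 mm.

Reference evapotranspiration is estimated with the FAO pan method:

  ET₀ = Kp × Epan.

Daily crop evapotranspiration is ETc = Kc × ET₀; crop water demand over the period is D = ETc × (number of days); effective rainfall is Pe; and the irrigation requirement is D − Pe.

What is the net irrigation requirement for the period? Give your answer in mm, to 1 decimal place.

71.9 mm

ET₀ = 0.80 × 4.5 = 3.6000 mm/d
ETc = Kc × ET₀ = 1.20 × 3.6000 = 4.3200 mm/d
Crop demand D = ETc × 31 d = 4.3200 × 31 = 133.920 mm
D − Pe = 133.920 − 62.0 = 71.920 mm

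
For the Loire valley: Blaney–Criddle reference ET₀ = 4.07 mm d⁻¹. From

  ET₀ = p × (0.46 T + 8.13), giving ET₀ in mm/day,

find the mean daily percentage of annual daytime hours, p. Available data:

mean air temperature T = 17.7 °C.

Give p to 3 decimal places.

0.250

p = ET₀ / (0.46 T + 8.13) = 4.07 / (0.46 × 17.7 + 8.13) = 4.07 / 16.272 = 0.2501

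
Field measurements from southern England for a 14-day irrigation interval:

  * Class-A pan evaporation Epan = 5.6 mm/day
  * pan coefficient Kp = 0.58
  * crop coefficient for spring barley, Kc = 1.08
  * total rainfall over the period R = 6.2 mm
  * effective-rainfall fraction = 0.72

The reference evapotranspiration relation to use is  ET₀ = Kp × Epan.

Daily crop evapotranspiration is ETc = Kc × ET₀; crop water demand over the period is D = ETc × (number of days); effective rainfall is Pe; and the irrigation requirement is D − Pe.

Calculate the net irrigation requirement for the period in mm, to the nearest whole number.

ET₀ = 0.58 × 5.6 = 3.2480 mm/d
ETc = Kc × ET₀ = 1.08 × 3.2480 = 3.5078 mm/d
Crop demand D = ETc × 14 d = 3.5078 × 14 = 49.109 mm
Pe = 0.72 × 6.2 = 4.464 mm
D − Pe = 49.109 − 4.464 = 44.645 mm

45 mm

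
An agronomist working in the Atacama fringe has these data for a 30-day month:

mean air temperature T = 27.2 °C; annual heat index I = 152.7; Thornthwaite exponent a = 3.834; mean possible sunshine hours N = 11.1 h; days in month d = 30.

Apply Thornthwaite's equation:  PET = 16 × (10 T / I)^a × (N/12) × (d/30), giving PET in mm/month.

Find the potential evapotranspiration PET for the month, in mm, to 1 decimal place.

10T/I = 10 × 27.2 / 152.7 = 1.7813
(10T/I)^a = 1.7813^3.834 = 9.1480
Uncorrected PET = 16 × 9.1480 = 146.368 mm
Correction = (N/12)(d/30) = (11.1/12)(30/30) = 0.9250
PET = 146.368 × 0.9250 = 135.390 mm/month

135.4 mm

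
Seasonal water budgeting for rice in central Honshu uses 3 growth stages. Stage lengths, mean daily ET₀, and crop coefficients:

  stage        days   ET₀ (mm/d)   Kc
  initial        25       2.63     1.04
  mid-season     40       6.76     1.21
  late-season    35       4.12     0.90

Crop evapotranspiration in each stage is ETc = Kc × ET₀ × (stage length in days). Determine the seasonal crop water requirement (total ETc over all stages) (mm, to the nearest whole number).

initial: 1.04 × 2.63 × 25 = 68.38 mm
mid-season: 1.21 × 6.76 × 40 = 327.18 mm
late-season: 0.90 × 4.12 × 35 = 129.78 mm
Seasonal total = 525.34 mm

525 mm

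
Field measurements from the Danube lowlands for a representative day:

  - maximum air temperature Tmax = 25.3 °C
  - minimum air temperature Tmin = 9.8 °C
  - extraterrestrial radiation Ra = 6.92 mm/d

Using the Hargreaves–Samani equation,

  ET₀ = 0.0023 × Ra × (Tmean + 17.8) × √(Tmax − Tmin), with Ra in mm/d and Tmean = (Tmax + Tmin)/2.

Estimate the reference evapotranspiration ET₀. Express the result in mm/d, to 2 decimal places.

2.22 mm/d

Tmean = (25.3 + 9.8)/2 = 17.55 °C
ET₀ = 0.0023 × 6.92 × (17.55 + 17.8) × √15.5 = 0.0023 × 6.92 × 35.35 × 3.9370 = 2.2151 mm/d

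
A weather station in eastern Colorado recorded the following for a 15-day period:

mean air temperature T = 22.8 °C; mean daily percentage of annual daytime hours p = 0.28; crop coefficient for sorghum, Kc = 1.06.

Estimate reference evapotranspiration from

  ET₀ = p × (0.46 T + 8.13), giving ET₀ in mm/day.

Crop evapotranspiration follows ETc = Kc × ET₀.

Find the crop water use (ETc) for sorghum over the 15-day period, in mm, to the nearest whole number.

83 mm

ET₀ = 0.28 × (0.46 × 22.8 + 8.13) = 0.28 × 18.618 = 5.2130 mm/d
ETc = Kc × ET₀ = 1.06 × 5.2130 = 5.5258 mm/d
Over 15 days: 5.5258 × 15 = 82.887 mm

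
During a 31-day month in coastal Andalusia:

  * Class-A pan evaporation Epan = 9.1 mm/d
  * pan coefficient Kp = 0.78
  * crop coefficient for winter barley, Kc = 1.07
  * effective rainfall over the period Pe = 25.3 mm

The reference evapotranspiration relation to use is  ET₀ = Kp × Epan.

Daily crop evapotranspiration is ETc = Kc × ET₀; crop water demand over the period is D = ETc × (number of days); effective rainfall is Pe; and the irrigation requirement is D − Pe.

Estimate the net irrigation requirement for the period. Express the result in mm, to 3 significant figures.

ET₀ = 0.78 × 9.1 = 7.0980 mm/d
ETc = Kc × ET₀ = 1.07 × 7.0980 = 7.5949 mm/d
Crop demand D = ETc × 31 d = 7.5949 × 31 = 235.442 mm
D − Pe = 235.442 − 25.3 = 210.142 mm

210 mm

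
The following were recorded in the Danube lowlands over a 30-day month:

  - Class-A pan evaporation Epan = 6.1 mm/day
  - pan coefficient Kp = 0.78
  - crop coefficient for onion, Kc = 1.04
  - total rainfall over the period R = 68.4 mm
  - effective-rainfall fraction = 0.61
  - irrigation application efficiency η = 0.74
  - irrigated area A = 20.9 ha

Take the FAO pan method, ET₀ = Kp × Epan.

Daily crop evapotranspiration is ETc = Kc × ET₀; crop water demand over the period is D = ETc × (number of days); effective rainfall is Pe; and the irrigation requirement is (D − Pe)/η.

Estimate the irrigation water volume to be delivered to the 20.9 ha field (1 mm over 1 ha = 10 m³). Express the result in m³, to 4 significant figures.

30140 m³

ET₀ = 0.78 × 6.1 = 4.7580 mm/d
ETc = Kc × ET₀ = 1.04 × 4.7580 = 4.9483 mm/d
Crop demand D = ETc × 30 d = 4.9483 × 30 = 148.449 mm
Pe = 0.61 × 68.4 = 41.724 mm
D − Pe = 148.449 − 41.724 = 106.725 mm
Gross irrigation = 106.725 / 0.74 = 144.223 mm
Volume = 144.223 mm × 20.9 ha × 10 = 30142.6 m³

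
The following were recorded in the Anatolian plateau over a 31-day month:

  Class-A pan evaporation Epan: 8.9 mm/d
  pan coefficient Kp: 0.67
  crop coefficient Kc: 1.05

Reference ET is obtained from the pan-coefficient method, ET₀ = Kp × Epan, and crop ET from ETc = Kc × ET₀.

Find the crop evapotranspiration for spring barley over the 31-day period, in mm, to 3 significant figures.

ET₀ = 0.67 × 8.9 = 5.9630 mm/d
ETc = Kc × ET₀ = 1.05 × 5.9630 = 6.2612 mm/d
Over 31 days: 6.2612 × 31 = 194.097 mm

194 mm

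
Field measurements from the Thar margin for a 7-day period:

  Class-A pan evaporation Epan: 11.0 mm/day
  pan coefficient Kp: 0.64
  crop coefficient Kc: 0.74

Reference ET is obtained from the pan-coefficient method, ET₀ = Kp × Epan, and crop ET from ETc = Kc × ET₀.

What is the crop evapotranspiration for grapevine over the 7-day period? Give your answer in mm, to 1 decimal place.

ET₀ = 0.64 × 11.0 = 7.0400 mm/d
ETc = Kc × ET₀ = 0.74 × 7.0400 = 5.2096 mm/d
Over 7 days: 5.2096 × 7 = 36.467 mm

36.5 mm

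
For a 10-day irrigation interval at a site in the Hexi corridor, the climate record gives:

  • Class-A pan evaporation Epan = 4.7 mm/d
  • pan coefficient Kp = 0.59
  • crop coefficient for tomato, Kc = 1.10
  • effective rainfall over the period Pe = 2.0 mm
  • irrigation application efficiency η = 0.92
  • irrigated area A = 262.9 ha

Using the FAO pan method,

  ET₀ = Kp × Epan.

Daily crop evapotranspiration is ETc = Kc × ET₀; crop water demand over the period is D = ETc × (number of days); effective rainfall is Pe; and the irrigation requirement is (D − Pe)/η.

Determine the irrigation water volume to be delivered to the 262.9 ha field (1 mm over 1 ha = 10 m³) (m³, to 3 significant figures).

ET₀ = 0.59 × 4.7 = 2.7730 mm/d
ETc = Kc × ET₀ = 1.10 × 2.7730 = 3.0503 mm/d
Crop demand D = ETc × 10 d = 3.0503 × 10 = 30.503 mm
D − Pe = 30.503 − 2.0 = 28.503 mm
Gross irrigation = 28.503 / 0.92 = 30.982 mm
Volume = 30.982 mm × 262.9 ha × 10 = 81451.7 m³

81500 m³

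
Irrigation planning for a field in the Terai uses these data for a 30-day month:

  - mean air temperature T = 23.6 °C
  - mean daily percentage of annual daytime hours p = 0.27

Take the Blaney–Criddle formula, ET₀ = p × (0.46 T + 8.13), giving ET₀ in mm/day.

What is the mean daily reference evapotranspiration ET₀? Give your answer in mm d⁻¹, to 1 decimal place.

5.1 mm d⁻¹

ET₀ = 0.27 × (0.46 × 23.6 + 8.13) = 0.27 × 18.986 = 5.1262 mm/d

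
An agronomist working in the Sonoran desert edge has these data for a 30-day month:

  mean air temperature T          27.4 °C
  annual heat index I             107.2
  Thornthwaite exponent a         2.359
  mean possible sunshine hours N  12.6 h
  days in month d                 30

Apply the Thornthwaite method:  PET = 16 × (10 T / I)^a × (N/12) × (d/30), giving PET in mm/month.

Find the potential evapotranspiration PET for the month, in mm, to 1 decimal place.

10T/I = 10 × 27.4 / 107.2 = 2.5560
(10T/I)^a = 2.5560^2.359 = 9.1503
Uncorrected PET = 16 × 9.1503 = 146.405 mm
Correction = (N/12)(d/30) = (12.6/12)(30/30) = 1.0500
PET = 146.405 × 1.0500 = 153.725 mm/month

153.7 mm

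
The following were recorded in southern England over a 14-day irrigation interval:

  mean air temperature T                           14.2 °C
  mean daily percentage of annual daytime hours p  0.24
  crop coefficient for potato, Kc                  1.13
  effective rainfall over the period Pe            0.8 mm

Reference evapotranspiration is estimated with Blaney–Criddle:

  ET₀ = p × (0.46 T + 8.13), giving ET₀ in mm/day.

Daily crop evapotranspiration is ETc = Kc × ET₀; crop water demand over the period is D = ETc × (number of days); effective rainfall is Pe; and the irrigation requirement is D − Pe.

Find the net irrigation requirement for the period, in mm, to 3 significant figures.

ET₀ = 0.24 × (0.46 × 14.2 + 8.13) = 0.24 × 14.662 = 3.5189 mm/d
ETc = Kc × ET₀ = 1.13 × 3.5189 = 3.9764 mm/d
Crop demand D = ETc × 14 d = 3.9764 × 14 = 55.670 mm
D − Pe = 55.670 − 0.8 = 54.870 mm

54.9 mm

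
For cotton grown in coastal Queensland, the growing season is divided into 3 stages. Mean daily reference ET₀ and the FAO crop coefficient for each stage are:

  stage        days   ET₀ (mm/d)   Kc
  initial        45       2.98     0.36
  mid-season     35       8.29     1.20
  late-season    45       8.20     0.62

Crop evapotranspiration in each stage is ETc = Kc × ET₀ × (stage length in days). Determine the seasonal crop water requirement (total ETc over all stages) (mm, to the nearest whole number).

initial: 0.36 × 2.98 × 45 = 48.28 mm
mid-season: 1.20 × 8.29 × 35 = 348.18 mm
late-season: 0.62 × 8.20 × 45 = 228.78 mm
Seasonal total = 625.24 mm

625 mm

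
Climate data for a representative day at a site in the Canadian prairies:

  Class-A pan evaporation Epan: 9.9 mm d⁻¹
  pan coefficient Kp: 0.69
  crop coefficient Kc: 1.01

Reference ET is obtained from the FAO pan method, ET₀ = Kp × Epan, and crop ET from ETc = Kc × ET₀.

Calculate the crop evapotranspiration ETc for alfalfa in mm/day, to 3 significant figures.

6.90 mm/day

ET₀ = 0.69 × 9.9 = 6.8310 mm/d
ETc = Kc × ET₀ = 1.01 × 6.8310 = 6.8993 mm/d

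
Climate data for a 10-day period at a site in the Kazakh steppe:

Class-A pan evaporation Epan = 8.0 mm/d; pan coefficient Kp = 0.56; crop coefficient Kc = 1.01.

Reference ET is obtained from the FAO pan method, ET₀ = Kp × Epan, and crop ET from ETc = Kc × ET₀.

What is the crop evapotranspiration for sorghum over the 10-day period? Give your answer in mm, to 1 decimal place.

ET₀ = 0.56 × 8.0 = 4.4800 mm/d
ETc = Kc × ET₀ = 1.01 × 4.4800 = 4.5248 mm/d
Over 10 days: 4.5248 × 10 = 45.248 mm

45.2 mm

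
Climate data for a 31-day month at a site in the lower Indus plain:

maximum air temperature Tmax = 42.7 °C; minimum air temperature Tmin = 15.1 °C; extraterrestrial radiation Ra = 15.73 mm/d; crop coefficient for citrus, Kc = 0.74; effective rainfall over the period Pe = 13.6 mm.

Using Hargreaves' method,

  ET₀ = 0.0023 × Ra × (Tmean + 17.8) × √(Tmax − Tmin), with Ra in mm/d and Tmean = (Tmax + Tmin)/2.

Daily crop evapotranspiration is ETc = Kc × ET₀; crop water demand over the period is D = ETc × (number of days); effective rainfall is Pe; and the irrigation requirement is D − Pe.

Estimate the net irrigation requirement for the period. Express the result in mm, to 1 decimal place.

190.0 mm

Tmean = (42.7 + 15.1)/2 = 28.90 °C
ET₀ = 0.0023 × 15.73 × (28.90 + 17.8) × √27.6 = 0.0023 × 15.73 × 46.70 × 5.2536 = 8.8763 mm/d
ETc = Kc × ET₀ = 0.74 × 8.8763 = 6.5685 mm/d
Crop demand D = ETc × 31 d = 6.5685 × 31 = 203.624 mm
D − Pe = 203.624 − 13.6 = 190.024 mm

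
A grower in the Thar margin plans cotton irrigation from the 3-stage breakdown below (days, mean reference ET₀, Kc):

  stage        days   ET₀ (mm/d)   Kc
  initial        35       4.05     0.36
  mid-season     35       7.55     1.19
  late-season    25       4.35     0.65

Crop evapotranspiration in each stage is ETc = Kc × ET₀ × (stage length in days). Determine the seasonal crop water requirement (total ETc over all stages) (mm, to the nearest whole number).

initial: 0.36 × 4.05 × 35 = 51.03 mm
mid-season: 1.19 × 7.55 × 35 = 314.46 mm
late-season: 0.65 × 4.35 × 25 = 70.69 mm
Seasonal total = 436.18 mm

436 mm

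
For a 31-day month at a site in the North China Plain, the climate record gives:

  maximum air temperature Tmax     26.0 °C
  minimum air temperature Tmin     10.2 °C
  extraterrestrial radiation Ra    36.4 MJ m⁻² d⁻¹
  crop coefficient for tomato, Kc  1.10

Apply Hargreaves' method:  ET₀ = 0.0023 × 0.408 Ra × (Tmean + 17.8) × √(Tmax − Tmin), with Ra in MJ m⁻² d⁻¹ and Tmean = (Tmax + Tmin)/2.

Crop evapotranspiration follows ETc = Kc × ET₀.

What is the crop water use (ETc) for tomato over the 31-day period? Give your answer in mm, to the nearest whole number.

166 mm

Tmean = (26.0 + 10.2)/2 = 18.10 °C
0.408 Ra = 0.408 × 36.4 = 14.8512 mm/d equivalent
ET₀ = 0.0023 × 14.8512 × (18.10 + 17.8) × √15.8 = 0.0023 × 14.8512 × 35.90 × 3.9749 = 4.8743 mm/d
ETc = Kc × ET₀ = 1.10 × 4.8743 = 5.3617 mm/d
Over 31 days: 5.3617 × 31 = 166.213 mm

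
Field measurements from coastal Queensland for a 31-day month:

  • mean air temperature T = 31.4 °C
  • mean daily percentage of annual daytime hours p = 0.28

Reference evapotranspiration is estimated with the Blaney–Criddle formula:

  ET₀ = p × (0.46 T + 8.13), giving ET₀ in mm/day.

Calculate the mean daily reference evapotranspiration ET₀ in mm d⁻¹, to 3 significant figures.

ET₀ = 0.28 × (0.46 × 31.4 + 8.13) = 0.28 × 22.574 = 6.3207 mm/d

6.32 mm d⁻¹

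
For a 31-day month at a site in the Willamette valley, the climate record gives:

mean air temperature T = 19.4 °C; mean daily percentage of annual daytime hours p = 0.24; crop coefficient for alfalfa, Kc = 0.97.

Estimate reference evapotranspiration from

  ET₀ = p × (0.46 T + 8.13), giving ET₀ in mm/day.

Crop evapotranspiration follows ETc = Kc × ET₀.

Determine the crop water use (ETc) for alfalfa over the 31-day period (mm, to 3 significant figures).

123 mm

ET₀ = 0.24 × (0.46 × 19.4 + 8.13) = 0.24 × 17.054 = 4.0930 mm/d
ETc = Kc × ET₀ = 0.97 × 4.0930 = 3.9702 mm/d
Over 31 days: 3.9702 × 31 = 123.076 mm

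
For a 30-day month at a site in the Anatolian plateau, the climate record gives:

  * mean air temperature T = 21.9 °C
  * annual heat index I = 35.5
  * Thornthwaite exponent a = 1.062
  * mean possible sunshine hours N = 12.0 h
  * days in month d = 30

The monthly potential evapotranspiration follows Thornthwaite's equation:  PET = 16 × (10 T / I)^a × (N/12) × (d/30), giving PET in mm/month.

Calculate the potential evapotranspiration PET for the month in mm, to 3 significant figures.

10T/I = 10 × 21.9 / 35.5 = 6.1690
(10T/I)^a = 6.1690^1.062 = 6.9057
Uncorrected PET = 16 × 6.9057 = 110.491 mm
Correction = (N/12)(d/30) = (12.0/12)(30/30) = 1.0000
PET = 110.491 × 1.0000 = 110.491 mm/month

110 mm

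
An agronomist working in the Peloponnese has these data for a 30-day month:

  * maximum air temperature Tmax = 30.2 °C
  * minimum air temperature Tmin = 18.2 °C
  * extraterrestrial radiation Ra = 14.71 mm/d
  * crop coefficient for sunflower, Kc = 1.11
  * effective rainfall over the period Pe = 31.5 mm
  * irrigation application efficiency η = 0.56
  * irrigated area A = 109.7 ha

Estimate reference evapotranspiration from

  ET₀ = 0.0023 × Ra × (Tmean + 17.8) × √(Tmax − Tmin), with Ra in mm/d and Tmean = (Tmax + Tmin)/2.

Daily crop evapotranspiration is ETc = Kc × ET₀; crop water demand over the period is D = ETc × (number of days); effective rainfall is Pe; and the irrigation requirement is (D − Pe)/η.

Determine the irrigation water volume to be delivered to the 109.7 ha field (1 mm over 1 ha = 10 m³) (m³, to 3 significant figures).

Tmean = (30.2 + 18.2)/2 = 24.20 °C
ET₀ = 0.0023 × 14.71 × (24.20 + 17.8) × √12.0 = 0.0023 × 14.71 × 42.00 × 3.4641 = 4.9224 mm/d
ETc = Kc × ET₀ = 1.11 × 4.9224 = 5.4639 mm/d
Crop demand D = ETc × 30 d = 5.4639 × 30 = 163.917 mm
D − Pe = 163.917 − 31.5 = 132.417 mm
Gross irrigation = 132.417 / 0.56 = 236.459 mm
Volume = 236.459 mm × 109.7 ha × 10 = 259395.5 m³

259000 m³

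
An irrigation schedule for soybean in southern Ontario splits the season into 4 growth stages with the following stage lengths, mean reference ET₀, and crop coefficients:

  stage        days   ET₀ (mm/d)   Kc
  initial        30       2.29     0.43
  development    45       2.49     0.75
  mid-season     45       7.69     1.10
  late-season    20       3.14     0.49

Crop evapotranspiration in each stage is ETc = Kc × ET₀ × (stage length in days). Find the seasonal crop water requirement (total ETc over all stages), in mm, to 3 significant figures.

525 mm

initial: 0.43 × 2.29 × 30 = 29.54 mm
development: 0.75 × 2.49 × 45 = 84.04 mm
mid-season: 1.10 × 7.69 × 45 = 380.66 mm
late-season: 0.49 × 3.14 × 20 = 30.77 mm
Seasonal total = 525.01 mm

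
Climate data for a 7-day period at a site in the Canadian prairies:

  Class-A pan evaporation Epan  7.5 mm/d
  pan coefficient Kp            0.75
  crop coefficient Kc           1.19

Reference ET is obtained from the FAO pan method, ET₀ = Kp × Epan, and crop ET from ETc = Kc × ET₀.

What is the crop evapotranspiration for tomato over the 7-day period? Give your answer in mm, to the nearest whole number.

47 mm

ET₀ = 0.75 × 7.5 = 5.6250 mm/d
ETc = Kc × ET₀ = 1.19 × 5.6250 = 6.6938 mm/d
Over 7 days: 6.6938 × 7 = 46.857 mm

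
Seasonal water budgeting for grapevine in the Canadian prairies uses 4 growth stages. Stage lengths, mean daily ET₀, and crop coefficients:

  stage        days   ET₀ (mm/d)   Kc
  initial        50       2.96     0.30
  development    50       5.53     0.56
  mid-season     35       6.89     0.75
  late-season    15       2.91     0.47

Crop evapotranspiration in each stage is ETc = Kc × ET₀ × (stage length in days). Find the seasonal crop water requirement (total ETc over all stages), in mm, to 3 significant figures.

401 mm

initial: 0.30 × 2.96 × 50 = 44.40 mm
development: 0.56 × 5.53 × 50 = 154.84 mm
mid-season: 0.75 × 6.89 × 35 = 180.86 mm
late-season: 0.47 × 2.91 × 15 = 20.52 mm
Seasonal total = 400.62 mm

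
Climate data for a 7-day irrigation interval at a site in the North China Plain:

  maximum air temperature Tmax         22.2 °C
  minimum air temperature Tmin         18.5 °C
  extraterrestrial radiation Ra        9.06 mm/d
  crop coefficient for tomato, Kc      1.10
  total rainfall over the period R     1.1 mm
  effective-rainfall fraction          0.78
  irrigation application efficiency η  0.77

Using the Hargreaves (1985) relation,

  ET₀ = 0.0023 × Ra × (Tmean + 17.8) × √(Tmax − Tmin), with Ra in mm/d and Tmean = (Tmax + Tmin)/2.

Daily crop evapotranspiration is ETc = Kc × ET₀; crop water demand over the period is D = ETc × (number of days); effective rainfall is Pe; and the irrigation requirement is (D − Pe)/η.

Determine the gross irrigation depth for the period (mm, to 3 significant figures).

14.2 mm

Tmean = (22.2 + 18.5)/2 = 20.35 °C
ET₀ = 0.0023 × 9.06 × (20.35 + 17.8) × √3.7 = 0.0023 × 9.06 × 38.15 × 1.9235 = 1.5291 mm/d
ETc = Kc × ET₀ = 1.10 × 1.5291 = 1.6820 mm/d
Crop demand D = ETc × 7 d = 1.6820 × 7 = 11.774 mm
Pe = 0.78 × 1.1 = 0.858 mm
D − Pe = 11.774 − 0.858 = 10.916 mm
Gross irrigation = 10.916 / 0.77 = 14.177 mm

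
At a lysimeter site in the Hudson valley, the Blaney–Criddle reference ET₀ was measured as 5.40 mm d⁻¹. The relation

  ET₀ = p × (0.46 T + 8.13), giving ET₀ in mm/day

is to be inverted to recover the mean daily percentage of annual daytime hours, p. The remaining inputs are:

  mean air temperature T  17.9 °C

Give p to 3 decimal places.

p = ET₀ / (0.46 T + 8.13) = 5.40 / (0.46 × 17.9 + 8.13) = 5.40 / 16.364 = 0.3300

0.330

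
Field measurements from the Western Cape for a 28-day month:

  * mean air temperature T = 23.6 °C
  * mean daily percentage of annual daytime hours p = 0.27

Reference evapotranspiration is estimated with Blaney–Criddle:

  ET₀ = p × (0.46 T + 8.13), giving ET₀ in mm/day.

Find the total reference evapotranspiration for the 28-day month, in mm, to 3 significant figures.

144 mm

ET₀ = 0.27 × (0.46 × 23.6 + 8.13) = 0.27 × 18.986 = 5.1262 mm/d
Monthly total = 5.1262 × 28 = 143.534 mm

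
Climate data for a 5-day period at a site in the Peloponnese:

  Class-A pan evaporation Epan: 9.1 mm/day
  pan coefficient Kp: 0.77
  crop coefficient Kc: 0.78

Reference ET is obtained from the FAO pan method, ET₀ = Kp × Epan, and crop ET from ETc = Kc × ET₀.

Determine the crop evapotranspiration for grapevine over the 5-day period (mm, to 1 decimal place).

ET₀ = 0.77 × 9.1 = 7.0070 mm/d
ETc = Kc × ET₀ = 0.78 × 7.0070 = 5.4655 mm/d
Over 5 days: 5.4655 × 5 = 27.328 mm

27.3 mm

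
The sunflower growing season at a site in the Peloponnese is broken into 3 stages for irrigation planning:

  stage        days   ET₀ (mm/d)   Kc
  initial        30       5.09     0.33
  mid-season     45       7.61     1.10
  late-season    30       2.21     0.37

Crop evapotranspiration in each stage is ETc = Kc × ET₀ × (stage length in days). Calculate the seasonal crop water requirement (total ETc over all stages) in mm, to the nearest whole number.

initial: 0.33 × 5.09 × 30 = 50.39 mm
mid-season: 1.10 × 7.61 × 45 = 376.70 mm
late-season: 0.37 × 2.21 × 30 = 24.53 mm
Seasonal total = 451.62 mm

452 mm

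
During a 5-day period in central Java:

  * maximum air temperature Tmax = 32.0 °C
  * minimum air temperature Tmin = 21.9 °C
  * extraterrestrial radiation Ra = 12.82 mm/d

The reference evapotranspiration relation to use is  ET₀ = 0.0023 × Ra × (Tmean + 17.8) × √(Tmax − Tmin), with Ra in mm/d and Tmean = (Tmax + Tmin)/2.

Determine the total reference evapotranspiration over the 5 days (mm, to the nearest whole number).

21 mm

Tmean = (32.0 + 21.9)/2 = 26.95 °C
ET₀ = 0.0023 × 12.82 × (26.95 + 17.8) × √10.1 = 0.0023 × 12.82 × 44.75 × 3.1780 = 4.1934 mm/d
Over 5 days: 4.1934 × 5 = 20.967 mm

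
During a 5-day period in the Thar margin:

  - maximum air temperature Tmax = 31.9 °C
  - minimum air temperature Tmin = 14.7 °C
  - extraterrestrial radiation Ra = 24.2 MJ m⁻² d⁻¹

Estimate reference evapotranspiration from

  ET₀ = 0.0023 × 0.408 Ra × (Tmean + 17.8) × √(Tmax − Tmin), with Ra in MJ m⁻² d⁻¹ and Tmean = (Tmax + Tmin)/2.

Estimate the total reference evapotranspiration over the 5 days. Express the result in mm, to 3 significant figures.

19.4 mm

Tmean = (31.9 + 14.7)/2 = 23.30 °C
0.408 Ra = 0.408 × 24.2 = 9.8736 mm/d equivalent
ET₀ = 0.0023 × 9.8736 × (23.30 + 17.8) × √17.2 = 0.0023 × 9.8736 × 41.10 × 4.1473 = 3.8709 mm/d
Over 5 days: 3.8709 × 5 = 19.355 mm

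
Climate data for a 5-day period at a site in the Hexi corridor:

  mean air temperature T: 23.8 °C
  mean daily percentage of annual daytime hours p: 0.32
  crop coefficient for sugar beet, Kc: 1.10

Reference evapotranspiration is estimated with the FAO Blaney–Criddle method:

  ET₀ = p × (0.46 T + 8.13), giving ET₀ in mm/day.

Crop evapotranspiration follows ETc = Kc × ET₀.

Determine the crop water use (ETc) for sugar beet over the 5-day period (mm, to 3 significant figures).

ET₀ = 0.32 × (0.46 × 23.8 + 8.13) = 0.32 × 19.078 = 6.1050 mm/d
ETc = Kc × ET₀ = 1.10 × 6.1050 = 6.7155 mm/d
Over 5 days: 6.7155 × 5 = 33.578 mm

33.6 mm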